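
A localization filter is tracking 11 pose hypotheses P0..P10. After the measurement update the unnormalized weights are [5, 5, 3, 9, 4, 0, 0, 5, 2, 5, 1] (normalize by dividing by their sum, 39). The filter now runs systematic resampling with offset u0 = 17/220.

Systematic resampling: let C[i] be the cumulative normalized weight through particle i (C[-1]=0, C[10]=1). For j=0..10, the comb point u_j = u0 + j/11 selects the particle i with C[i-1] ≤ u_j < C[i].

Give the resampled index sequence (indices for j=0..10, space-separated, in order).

0 1 2 3 3 3 4 7 8 9 10

C = [5/39, 10/39, 1/3, 22/39, 2/3, 2/3, 2/3, 31/39, 11/13, 38/39, 1]
j=0: u_0=17/220 ∈ [0, 5/39) → index 0
j=1: u_1=37/220 ∈ [5/39, 10/39) → index 1
j=2: u_2=57/220 ∈ [10/39, 1/3) → index 2
j=3: u_3=7/20 ∈ [1/3, 22/39) → index 3
j=4: u_4=97/220 ∈ [1/3, 22/39) → index 3
j=5: u_5=117/220 ∈ [1/3, 22/39) → index 3
j=6: u_6=137/220 ∈ [22/39, 2/3) → index 4
j=7: u_7=157/220 ∈ [2/3, 31/39) → index 7
j=8: u_8=177/220 ∈ [31/39, 11/13) → index 8
j=9: u_9=197/220 ∈ [11/13, 38/39) → index 9
j=10: u_10=217/220 ∈ [38/39, 1) → index 10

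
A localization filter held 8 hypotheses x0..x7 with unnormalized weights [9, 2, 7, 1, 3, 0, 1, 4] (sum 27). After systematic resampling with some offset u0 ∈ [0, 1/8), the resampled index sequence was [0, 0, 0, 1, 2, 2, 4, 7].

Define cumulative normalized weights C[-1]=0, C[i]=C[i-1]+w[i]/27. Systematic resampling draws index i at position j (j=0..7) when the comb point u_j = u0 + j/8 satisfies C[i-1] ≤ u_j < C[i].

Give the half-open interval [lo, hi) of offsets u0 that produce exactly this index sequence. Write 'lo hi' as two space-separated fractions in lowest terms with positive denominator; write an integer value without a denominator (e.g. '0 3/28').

0 7/216

C = [1/3, 11/27, 2/3, 19/27, 22/27, 22/27, 23/27, 1]
j=0 picked index 0: u0 ∈ [0, 1/3)
j=1 picked index 0: u0 ∈ [-1/8, 5/24)
j=2 picked index 0: u0 ∈ [-1/4, 1/12)
j=3 picked index 1: u0 ∈ [-1/24, 7/216)
j=4 picked index 2: u0 ∈ [-5/54, 1/6)
j=5 picked index 2: u0 ∈ [-47/216, 1/24)
j=6 picked index 4: u0 ∈ [-5/108, 7/108)
j=7 picked index 7: u0 ∈ [-5/216, 1/8)
intersection: [0, 7/216)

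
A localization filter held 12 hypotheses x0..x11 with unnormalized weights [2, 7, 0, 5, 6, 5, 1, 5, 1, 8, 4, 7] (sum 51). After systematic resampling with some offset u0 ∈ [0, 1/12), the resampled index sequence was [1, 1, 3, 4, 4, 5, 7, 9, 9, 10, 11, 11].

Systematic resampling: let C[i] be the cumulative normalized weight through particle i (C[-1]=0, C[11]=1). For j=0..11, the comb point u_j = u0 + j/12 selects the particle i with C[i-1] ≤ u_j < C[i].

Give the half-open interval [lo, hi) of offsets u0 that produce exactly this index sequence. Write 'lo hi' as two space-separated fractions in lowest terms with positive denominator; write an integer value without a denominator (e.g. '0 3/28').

3/68 1/17

C = [2/51, 3/17, 3/17, 14/51, 20/51, 25/51, 26/51, 31/51, 32/51, 40/51, 44/51, 1]
j=0 picked index 1: u0 ∈ [2/51, 3/17)
j=1 picked index 1: u0 ∈ [-3/68, 19/204)
j=2 picked index 3: u0 ∈ [1/102, 11/102)
j=3 picked index 4: u0 ∈ [5/204, 29/204)
j=4 picked index 4: u0 ∈ [-1/17, 1/17)
j=5 picked index 5: u0 ∈ [-5/204, 5/68)
j=6 picked index 7: u0 ∈ [1/102, 11/102)
j=7 picked index 9: u0 ∈ [3/68, 41/204)
j=8 picked index 9: u0 ∈ [-2/51, 2/17)
j=9 picked index 10: u0 ∈ [7/204, 23/204)
j=10 picked index 11: u0 ∈ [1/34, 1/6)
j=11 picked index 11: u0 ∈ [-11/204, 1/12)
intersection: [3/68, 1/17)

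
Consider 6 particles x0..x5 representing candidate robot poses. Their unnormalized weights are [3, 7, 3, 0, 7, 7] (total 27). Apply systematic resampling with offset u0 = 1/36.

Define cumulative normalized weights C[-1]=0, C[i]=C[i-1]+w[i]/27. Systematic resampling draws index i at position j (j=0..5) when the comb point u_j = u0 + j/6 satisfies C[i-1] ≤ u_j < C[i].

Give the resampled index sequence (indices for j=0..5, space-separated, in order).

0 1 1 4 4 5

C = [1/9, 10/27, 13/27, 13/27, 20/27, 1]
j=0: u_0=1/36 ∈ [0, 1/9) → index 0
j=1: u_1=7/36 ∈ [1/9, 10/27) → index 1
j=2: u_2=13/36 ∈ [1/9, 10/27) → index 1
j=3: u_3=19/36 ∈ [13/27, 20/27) → index 4
j=4: u_4=25/36 ∈ [13/27, 20/27) → index 4
j=5: u_5=31/36 ∈ [20/27, 1) → index 5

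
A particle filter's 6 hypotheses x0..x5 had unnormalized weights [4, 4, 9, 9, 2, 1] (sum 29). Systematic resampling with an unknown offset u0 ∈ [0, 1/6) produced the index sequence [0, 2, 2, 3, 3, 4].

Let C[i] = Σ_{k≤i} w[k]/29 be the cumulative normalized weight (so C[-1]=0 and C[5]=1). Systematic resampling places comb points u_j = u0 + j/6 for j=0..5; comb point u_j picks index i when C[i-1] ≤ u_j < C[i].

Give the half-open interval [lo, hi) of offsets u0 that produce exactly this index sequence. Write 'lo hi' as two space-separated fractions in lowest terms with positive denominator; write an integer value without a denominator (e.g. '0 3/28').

C = [4/29, 8/29, 17/29, 26/29, 28/29, 1]
j=0 picked index 0: u0 ∈ [0, 4/29)
j=1 picked index 2: u0 ∈ [19/174, 73/174)
j=2 picked index 2: u0 ∈ [-5/87, 22/87)
j=3 picked index 3: u0 ∈ [5/58, 23/58)
j=4 picked index 3: u0 ∈ [-7/87, 20/87)
j=5 picked index 4: u0 ∈ [11/174, 23/174)
intersection: [19/174, 23/174)

19/174 23/174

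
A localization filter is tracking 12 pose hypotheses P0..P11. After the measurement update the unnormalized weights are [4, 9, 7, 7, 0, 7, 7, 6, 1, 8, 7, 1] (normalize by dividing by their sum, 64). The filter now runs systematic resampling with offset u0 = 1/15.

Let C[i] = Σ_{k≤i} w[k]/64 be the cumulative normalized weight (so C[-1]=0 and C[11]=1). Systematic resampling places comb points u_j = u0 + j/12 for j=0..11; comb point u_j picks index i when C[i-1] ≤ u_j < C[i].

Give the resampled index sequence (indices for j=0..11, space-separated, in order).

C = [1/16, 13/64, 5/16, 27/64, 27/64, 17/32, 41/64, 47/64, 3/4, 7/8, 63/64, 1]
j=0: u_0=1/15 ∈ [1/16, 13/64) → index 1
j=1: u_1=3/20 ∈ [1/16, 13/64) → index 1
j=2: u_2=7/30 ∈ [13/64, 5/16) → index 2
j=3: u_3=19/60 ∈ [5/16, 27/64) → index 3
j=4: u_4=2/5 ∈ [5/16, 27/64) → index 3
j=5: u_5=29/60 ∈ [27/64, 17/32) → index 5
j=6: u_6=17/30 ∈ [17/32, 41/64) → index 6
j=7: u_7=13/20 ∈ [41/64, 47/64) → index 7
j=8: u_8=11/15 ∈ [41/64, 47/64) → index 7
j=9: u_9=49/60 ∈ [3/4, 7/8) → index 9
j=10: u_10=9/10 ∈ [7/8, 63/64) → index 10
j=11: u_11=59/60 ∈ [7/8, 63/64) → index 10

1 1 2 3 3 5 6 7 7 9 10 10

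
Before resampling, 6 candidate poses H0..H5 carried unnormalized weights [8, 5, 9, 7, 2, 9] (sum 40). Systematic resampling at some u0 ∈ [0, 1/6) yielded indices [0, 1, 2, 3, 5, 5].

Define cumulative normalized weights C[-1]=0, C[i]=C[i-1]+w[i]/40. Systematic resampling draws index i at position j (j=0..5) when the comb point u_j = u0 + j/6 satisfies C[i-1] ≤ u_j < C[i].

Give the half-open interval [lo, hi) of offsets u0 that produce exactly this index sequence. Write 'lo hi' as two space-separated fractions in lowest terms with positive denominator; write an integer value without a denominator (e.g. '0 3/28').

C = [1/5, 13/40, 11/20, 29/40, 31/40, 1]
j=0 picked index 0: u0 ∈ [0, 1/5)
j=1 picked index 1: u0 ∈ [1/30, 19/120)
j=2 picked index 2: u0 ∈ [-1/120, 13/60)
j=3 picked index 3: u0 ∈ [1/20, 9/40)
j=4 picked index 5: u0 ∈ [13/120, 1/3)
j=5 picked index 5: u0 ∈ [-7/120, 1/6)
intersection: [13/120, 19/120)

13/120 19/120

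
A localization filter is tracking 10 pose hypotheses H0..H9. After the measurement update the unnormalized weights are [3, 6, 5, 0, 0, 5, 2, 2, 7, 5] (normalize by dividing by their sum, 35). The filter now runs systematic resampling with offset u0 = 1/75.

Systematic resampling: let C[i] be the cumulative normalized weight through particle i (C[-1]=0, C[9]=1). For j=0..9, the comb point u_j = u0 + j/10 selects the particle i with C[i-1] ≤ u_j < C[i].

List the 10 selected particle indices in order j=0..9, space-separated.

0 1 1 2 5 5 7 8 8 9

C = [3/35, 9/35, 2/5, 2/5, 2/5, 19/35, 3/5, 23/35, 6/7, 1]
j=0: u_0=1/75 ∈ [0, 3/35) → index 0
j=1: u_1=17/150 ∈ [3/35, 9/35) → index 1
j=2: u_2=16/75 ∈ [3/35, 9/35) → index 1
j=3: u_3=47/150 ∈ [9/35, 2/5) → index 2
j=4: u_4=31/75 ∈ [2/5, 19/35) → index 5
j=5: u_5=77/150 ∈ [2/5, 19/35) → index 5
j=6: u_6=46/75 ∈ [3/5, 23/35) → index 7
j=7: u_7=107/150 ∈ [23/35, 6/7) → index 8
j=8: u_8=61/75 ∈ [23/35, 6/7) → index 8
j=9: u_9=137/150 ∈ [6/7, 1) → index 9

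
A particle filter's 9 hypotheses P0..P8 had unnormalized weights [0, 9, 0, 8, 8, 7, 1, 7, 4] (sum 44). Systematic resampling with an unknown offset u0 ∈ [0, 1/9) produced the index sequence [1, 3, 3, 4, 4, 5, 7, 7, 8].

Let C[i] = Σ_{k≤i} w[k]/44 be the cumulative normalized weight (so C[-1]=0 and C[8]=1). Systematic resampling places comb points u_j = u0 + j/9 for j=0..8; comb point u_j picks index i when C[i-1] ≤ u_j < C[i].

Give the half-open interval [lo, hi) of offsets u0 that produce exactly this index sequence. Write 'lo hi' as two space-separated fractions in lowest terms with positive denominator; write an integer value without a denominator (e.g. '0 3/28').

37/396 1/9

C = [0, 9/44, 9/44, 17/44, 25/44, 8/11, 3/4, 10/11, 1]
j=0 picked index 1: u0 ∈ [0, 9/44)
j=1 picked index 3: u0 ∈ [37/396, 109/396)
j=2 picked index 3: u0 ∈ [-7/396, 65/396)
j=3 picked index 4: u0 ∈ [7/132, 31/132)
j=4 picked index 4: u0 ∈ [-23/396, 49/396)
j=5 picked index 5: u0 ∈ [5/396, 17/99)
j=6 picked index 7: u0 ∈ [1/12, 8/33)
j=7 picked index 7: u0 ∈ [-1/36, 13/99)
j=8 picked index 8: u0 ∈ [2/99, 1/9)
intersection: [37/396, 1/9)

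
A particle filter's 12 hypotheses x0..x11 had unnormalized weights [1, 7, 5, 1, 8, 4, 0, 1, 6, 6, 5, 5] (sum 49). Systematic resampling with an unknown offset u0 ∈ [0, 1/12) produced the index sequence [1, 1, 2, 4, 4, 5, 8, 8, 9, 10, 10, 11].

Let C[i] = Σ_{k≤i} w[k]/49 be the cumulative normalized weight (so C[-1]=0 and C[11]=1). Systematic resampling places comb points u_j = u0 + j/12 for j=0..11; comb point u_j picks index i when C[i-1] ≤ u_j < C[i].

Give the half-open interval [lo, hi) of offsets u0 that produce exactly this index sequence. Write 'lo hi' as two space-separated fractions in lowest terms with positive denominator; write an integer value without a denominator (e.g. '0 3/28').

5/98 19/294

C = [1/49, 8/49, 13/49, 2/7, 22/49, 26/49, 26/49, 27/49, 33/49, 39/49, 44/49, 1]
j=0 picked index 1: u0 ∈ [1/49, 8/49)
j=1 picked index 1: u0 ∈ [-37/588, 47/588)
j=2 picked index 2: u0 ∈ [-1/294, 29/294)
j=3 picked index 4: u0 ∈ [1/28, 39/196)
j=4 picked index 4: u0 ∈ [-1/21, 17/147)
j=5 picked index 5: u0 ∈ [19/588, 67/588)
j=6 picked index 8: u0 ∈ [5/98, 17/98)
j=7 picked index 8: u0 ∈ [-19/588, 53/588)
j=8 picked index 9: u0 ∈ [1/147, 19/147)
j=9 picked index 10: u0 ∈ [9/196, 29/196)
j=10 picked index 10: u0 ∈ [-11/294, 19/294)
j=11 picked index 11: u0 ∈ [-11/588, 1/12)
intersection: [5/98, 19/294)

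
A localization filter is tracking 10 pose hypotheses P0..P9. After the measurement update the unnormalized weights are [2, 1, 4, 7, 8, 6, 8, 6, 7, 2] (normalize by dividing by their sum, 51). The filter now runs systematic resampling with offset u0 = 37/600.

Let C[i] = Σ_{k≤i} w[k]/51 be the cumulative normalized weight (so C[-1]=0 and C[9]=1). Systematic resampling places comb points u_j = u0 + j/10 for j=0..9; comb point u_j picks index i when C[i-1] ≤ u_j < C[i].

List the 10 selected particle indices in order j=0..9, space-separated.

2 3 3 4 5 6 6 7 8 9

C = [2/51, 1/17, 7/51, 14/51, 22/51, 28/51, 12/17, 14/17, 49/51, 1]
j=0: u_0=37/600 ∈ [1/17, 7/51) → index 2
j=1: u_1=97/600 ∈ [7/51, 14/51) → index 3
j=2: u_2=157/600 ∈ [7/51, 14/51) → index 3
j=3: u_3=217/600 ∈ [14/51, 22/51) → index 4
j=4: u_4=277/600 ∈ [22/51, 28/51) → index 5
j=5: u_5=337/600 ∈ [28/51, 12/17) → index 6
j=6: u_6=397/600 ∈ [28/51, 12/17) → index 6
j=7: u_7=457/600 ∈ [12/17, 14/17) → index 7
j=8: u_8=517/600 ∈ [14/17, 49/51) → index 8
j=9: u_9=577/600 ∈ [49/51, 1) → index 9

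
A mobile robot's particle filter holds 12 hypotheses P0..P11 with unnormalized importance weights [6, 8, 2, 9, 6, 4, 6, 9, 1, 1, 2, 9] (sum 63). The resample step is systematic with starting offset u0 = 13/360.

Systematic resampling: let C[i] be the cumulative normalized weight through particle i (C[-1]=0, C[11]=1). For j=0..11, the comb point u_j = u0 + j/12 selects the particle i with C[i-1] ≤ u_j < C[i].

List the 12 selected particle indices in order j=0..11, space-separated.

C = [2/21, 2/9, 16/63, 25/63, 31/63, 5/9, 41/63, 50/63, 17/21, 52/63, 6/7, 1]
j=0: u_0=13/360 ∈ [0, 2/21) → index 0
j=1: u_1=43/360 ∈ [2/21, 2/9) → index 1
j=2: u_2=73/360 ∈ [2/21, 2/9) → index 1
j=3: u_3=103/360 ∈ [16/63, 25/63) → index 3
j=4: u_4=133/360 ∈ [16/63, 25/63) → index 3
j=5: u_5=163/360 ∈ [25/63, 31/63) → index 4
j=6: u_6=193/360 ∈ [31/63, 5/9) → index 5
j=7: u_7=223/360 ∈ [5/9, 41/63) → index 6
j=8: u_8=253/360 ∈ [41/63, 50/63) → index 7
j=9: u_9=283/360 ∈ [41/63, 50/63) → index 7
j=10: u_10=313/360 ∈ [6/7, 1) → index 11
j=11: u_11=343/360 ∈ [6/7, 1) → index 11

0 1 1 3 3 4 5 6 7 7 11 11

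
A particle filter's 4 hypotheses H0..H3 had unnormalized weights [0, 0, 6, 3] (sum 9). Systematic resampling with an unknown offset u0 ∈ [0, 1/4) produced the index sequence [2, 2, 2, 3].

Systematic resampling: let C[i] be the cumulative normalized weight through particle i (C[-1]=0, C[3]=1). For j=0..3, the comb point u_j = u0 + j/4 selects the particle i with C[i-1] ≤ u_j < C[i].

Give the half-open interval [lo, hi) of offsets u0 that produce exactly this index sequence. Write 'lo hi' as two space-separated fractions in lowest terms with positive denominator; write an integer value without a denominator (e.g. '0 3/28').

C = [0, 0, 2/3, 1]
j=0 picked index 2: u0 ∈ [0, 2/3)
j=1 picked index 2: u0 ∈ [-1/4, 5/12)
j=2 picked index 2: u0 ∈ [-1/2, 1/6)
j=3 picked index 3: u0 ∈ [-1/12, 1/4)
intersection: [0, 1/6)

0 1/6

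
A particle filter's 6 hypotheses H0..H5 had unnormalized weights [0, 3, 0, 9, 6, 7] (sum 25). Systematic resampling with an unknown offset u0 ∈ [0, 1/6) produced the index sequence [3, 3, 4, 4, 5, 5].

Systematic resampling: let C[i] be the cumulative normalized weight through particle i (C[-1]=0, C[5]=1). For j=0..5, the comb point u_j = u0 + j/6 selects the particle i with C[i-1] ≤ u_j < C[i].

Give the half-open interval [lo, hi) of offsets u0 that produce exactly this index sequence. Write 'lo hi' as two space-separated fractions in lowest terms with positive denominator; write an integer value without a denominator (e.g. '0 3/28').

11/75 1/6

C = [0, 3/25, 3/25, 12/25, 18/25, 1]
j=0 picked index 3: u0 ∈ [3/25, 12/25)
j=1 picked index 3: u0 ∈ [-7/150, 47/150)
j=2 picked index 4: u0 ∈ [11/75, 29/75)
j=3 picked index 4: u0 ∈ [-1/50, 11/50)
j=4 picked index 5: u0 ∈ [4/75, 1/3)
j=5 picked index 5: u0 ∈ [-17/150, 1/6)
intersection: [11/75, 1/6)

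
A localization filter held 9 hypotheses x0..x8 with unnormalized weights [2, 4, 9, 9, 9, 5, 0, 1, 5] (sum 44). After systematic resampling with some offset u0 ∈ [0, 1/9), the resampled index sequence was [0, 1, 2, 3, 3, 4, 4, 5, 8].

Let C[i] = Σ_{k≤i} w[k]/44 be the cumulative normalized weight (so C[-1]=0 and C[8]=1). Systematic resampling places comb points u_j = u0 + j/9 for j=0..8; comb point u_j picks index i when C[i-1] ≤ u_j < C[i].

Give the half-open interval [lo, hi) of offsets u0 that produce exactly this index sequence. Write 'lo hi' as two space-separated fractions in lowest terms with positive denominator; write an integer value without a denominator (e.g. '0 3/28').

C = [1/22, 3/22, 15/44, 6/11, 3/4, 19/22, 19/22, 39/44, 1]
j=0 picked index 0: u0 ∈ [0, 1/22)
j=1 picked index 1: u0 ∈ [-13/198, 5/198)
j=2 picked index 2: u0 ∈ [-17/198, 47/396)
j=3 picked index 3: u0 ∈ [1/132, 7/33)
j=4 picked index 3: u0 ∈ [-41/396, 10/99)
j=5 picked index 4: u0 ∈ [-1/99, 7/36)
j=6 picked index 4: u0 ∈ [-4/33, 1/12)
j=7 picked index 5: u0 ∈ [-1/36, 17/198)
j=8 picked index 8: u0 ∈ [-1/396, 1/9)
intersection: [1/132, 5/198)

1/132 5/198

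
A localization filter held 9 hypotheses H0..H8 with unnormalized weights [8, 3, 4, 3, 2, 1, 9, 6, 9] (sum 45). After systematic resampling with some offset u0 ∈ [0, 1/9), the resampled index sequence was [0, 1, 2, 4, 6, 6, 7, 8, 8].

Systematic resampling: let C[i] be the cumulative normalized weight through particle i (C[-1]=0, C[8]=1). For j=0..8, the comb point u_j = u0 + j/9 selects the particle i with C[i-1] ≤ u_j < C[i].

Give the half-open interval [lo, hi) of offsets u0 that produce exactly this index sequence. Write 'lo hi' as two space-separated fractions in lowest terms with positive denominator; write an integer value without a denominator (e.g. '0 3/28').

1/15 1/9

C = [8/45, 11/45, 1/3, 2/5, 4/9, 7/15, 2/3, 4/5, 1]
j=0 picked index 0: u0 ∈ [0, 8/45)
j=1 picked index 1: u0 ∈ [1/15, 2/15)
j=2 picked index 2: u0 ∈ [1/45, 1/9)
j=3 picked index 4: u0 ∈ [1/15, 1/9)
j=4 picked index 6: u0 ∈ [1/45, 2/9)
j=5 picked index 6: u0 ∈ [-4/45, 1/9)
j=6 picked index 7: u0 ∈ [0, 2/15)
j=7 picked index 8: u0 ∈ [1/45, 2/9)
j=8 picked index 8: u0 ∈ [-4/45, 1/9)
intersection: [1/15, 1/9)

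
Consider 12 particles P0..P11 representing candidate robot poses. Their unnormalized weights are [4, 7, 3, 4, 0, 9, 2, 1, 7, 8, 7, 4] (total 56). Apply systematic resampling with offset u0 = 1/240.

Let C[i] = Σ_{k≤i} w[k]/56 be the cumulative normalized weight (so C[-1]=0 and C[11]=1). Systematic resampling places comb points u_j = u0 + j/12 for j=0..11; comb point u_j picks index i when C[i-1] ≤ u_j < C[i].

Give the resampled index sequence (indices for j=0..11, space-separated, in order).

C = [1/14, 11/56, 1/4, 9/28, 9/28, 27/56, 29/56, 15/28, 37/56, 45/56, 13/14, 1]
j=0: u_0=1/240 ∈ [0, 1/14) → index 0
j=1: u_1=7/80 ∈ [1/14, 11/56) → index 1
j=2: u_2=41/240 ∈ [1/14, 11/56) → index 1
j=3: u_3=61/240 ∈ [1/4, 9/28) → index 3
j=4: u_4=27/80 ∈ [9/28, 27/56) → index 5
j=5: u_5=101/240 ∈ [9/28, 27/56) → index 5
j=6: u_6=121/240 ∈ [27/56, 29/56) → index 6
j=7: u_7=47/80 ∈ [15/28, 37/56) → index 8
j=8: u_8=161/240 ∈ [37/56, 45/56) → index 9
j=9: u_9=181/240 ∈ [37/56, 45/56) → index 9
j=10: u_10=67/80 ∈ [45/56, 13/14) → index 10
j=11: u_11=221/240 ∈ [45/56, 13/14) → index 10

0 1 1 3 5 5 6 8 9 9 10 10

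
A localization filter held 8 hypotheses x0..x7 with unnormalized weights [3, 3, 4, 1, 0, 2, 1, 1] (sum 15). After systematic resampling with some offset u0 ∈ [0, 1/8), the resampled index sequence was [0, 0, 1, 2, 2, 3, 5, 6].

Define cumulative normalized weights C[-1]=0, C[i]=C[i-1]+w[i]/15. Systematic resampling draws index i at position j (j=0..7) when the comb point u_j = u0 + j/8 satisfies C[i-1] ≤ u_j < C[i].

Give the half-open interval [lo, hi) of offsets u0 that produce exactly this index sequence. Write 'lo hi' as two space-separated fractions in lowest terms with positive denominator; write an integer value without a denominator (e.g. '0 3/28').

1/24 7/120

C = [1/5, 2/5, 2/3, 11/15, 11/15, 13/15, 14/15, 1]
j=0 picked index 0: u0 ∈ [0, 1/5)
j=1 picked index 0: u0 ∈ [-1/8, 3/40)
j=2 picked index 1: u0 ∈ [-1/20, 3/20)
j=3 picked index 2: u0 ∈ [1/40, 7/24)
j=4 picked index 2: u0 ∈ [-1/10, 1/6)
j=5 picked index 3: u0 ∈ [1/24, 13/120)
j=6 picked index 5: u0 ∈ [-1/60, 7/60)
j=7 picked index 6: u0 ∈ [-1/120, 7/120)
intersection: [1/24, 7/120)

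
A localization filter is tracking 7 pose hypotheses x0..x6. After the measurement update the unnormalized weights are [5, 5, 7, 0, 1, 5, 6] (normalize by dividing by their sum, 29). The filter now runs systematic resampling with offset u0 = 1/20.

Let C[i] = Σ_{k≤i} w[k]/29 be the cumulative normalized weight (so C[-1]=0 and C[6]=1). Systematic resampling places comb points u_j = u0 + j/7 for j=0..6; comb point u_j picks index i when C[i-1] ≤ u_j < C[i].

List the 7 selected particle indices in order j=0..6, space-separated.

C = [5/29, 10/29, 17/29, 17/29, 18/29, 23/29, 1]
j=0: u_0=1/20 ∈ [0, 5/29) → index 0
j=1: u_1=27/140 ∈ [5/29, 10/29) → index 1
j=2: u_2=47/140 ∈ [5/29, 10/29) → index 1
j=3: u_3=67/140 ∈ [10/29, 17/29) → index 2
j=4: u_4=87/140 ∈ [18/29, 23/29) → index 5
j=5: u_5=107/140 ∈ [18/29, 23/29) → index 5
j=6: u_6=127/140 ∈ [23/29, 1) → index 6

0 1 1 2 5 5 6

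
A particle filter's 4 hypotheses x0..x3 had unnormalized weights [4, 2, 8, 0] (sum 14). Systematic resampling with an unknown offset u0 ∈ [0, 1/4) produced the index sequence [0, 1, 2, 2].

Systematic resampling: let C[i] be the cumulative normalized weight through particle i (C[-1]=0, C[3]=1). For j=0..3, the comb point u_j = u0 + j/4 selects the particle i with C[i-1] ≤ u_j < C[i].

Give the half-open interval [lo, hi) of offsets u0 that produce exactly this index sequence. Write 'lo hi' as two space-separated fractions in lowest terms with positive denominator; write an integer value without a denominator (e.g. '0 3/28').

1/28 5/28

C = [2/7, 3/7, 1, 1]
j=0 picked index 0: u0 ∈ [0, 2/7)
j=1 picked index 1: u0 ∈ [1/28, 5/28)
j=2 picked index 2: u0 ∈ [-1/14, 1/2)
j=3 picked index 2: u0 ∈ [-9/28, 1/4)
intersection: [1/28, 5/28)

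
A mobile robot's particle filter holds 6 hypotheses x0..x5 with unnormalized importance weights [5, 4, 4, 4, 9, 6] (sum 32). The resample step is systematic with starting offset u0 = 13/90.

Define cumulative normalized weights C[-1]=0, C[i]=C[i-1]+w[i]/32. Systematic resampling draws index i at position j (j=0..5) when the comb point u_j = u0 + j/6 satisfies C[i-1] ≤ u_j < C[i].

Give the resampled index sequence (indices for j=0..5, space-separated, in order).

C = [5/32, 9/32, 13/32, 17/32, 13/16, 1]
j=0: u_0=13/90 ∈ [0, 5/32) → index 0
j=1: u_1=14/45 ∈ [9/32, 13/32) → index 2
j=2: u_2=43/90 ∈ [13/32, 17/32) → index 3
j=3: u_3=29/45 ∈ [17/32, 13/16) → index 4
j=4: u_4=73/90 ∈ [17/32, 13/16) → index 4
j=5: u_5=44/45 ∈ [13/16, 1) → index 5

0 2 3 4 4 5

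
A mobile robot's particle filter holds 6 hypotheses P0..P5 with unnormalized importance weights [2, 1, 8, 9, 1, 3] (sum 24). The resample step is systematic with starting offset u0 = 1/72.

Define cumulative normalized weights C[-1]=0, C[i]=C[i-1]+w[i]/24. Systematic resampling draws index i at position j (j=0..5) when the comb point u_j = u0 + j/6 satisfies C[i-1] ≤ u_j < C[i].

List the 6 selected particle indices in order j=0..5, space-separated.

0 2 2 3 3 4

C = [1/12, 1/8, 11/24, 5/6, 7/8, 1]
j=0: u_0=1/72 ∈ [0, 1/12) → index 0
j=1: u_1=13/72 ∈ [1/8, 11/24) → index 2
j=2: u_2=25/72 ∈ [1/8, 11/24) → index 2
j=3: u_3=37/72 ∈ [11/24, 5/6) → index 3
j=4: u_4=49/72 ∈ [11/24, 5/6) → index 3
j=5: u_5=61/72 ∈ [5/6, 7/8) → index 4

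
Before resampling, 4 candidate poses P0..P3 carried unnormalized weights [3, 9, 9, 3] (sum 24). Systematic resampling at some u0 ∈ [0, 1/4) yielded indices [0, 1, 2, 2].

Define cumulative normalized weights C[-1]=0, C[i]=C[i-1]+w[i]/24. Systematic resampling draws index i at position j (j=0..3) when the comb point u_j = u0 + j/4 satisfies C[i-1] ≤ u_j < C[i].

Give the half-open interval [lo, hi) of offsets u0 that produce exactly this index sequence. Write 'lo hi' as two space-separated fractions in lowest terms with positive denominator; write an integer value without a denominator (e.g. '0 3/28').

C = [1/8, 1/2, 7/8, 1]
j=0 picked index 0: u0 ∈ [0, 1/8)
j=1 picked index 1: u0 ∈ [-1/8, 1/4)
j=2 picked index 2: u0 ∈ [0, 3/8)
j=3 picked index 2: u0 ∈ [-1/4, 1/8)
intersection: [0, 1/8)

0 1/8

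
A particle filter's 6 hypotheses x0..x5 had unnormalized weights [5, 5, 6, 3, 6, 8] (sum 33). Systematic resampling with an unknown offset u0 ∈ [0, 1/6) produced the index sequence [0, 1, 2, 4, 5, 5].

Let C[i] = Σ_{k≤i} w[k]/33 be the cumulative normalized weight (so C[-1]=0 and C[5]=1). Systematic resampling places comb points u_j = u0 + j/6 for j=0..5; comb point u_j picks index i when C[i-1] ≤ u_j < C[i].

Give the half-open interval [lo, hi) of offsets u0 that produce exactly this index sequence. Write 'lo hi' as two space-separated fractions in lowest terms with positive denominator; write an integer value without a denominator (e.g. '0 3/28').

1/11 3/22

C = [5/33, 10/33, 16/33, 19/33, 25/33, 1]
j=0 picked index 0: u0 ∈ [0, 5/33)
j=1 picked index 1: u0 ∈ [-1/66, 3/22)
j=2 picked index 2: u0 ∈ [-1/33, 5/33)
j=3 picked index 4: u0 ∈ [5/66, 17/66)
j=4 picked index 5: u0 ∈ [1/11, 1/3)
j=5 picked index 5: u0 ∈ [-5/66, 1/6)
intersection: [1/11, 3/22)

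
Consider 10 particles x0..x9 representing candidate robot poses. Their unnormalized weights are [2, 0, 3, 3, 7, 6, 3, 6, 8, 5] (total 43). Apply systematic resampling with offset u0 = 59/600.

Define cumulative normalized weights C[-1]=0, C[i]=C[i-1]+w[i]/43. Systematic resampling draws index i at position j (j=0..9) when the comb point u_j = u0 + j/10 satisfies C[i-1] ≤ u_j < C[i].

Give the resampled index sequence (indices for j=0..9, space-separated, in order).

2 4 4 5 6 7 8 8 9 9

C = [2/43, 2/43, 5/43, 8/43, 15/43, 21/43, 24/43, 30/43, 38/43, 1]
j=0: u_0=59/600 ∈ [2/43, 5/43) → index 2
j=1: u_1=119/600 ∈ [8/43, 15/43) → index 4
j=2: u_2=179/600 ∈ [8/43, 15/43) → index 4
j=3: u_3=239/600 ∈ [15/43, 21/43) → index 5
j=4: u_4=299/600 ∈ [21/43, 24/43) → index 6
j=5: u_5=359/600 ∈ [24/43, 30/43) → index 7
j=6: u_6=419/600 ∈ [30/43, 38/43) → index 8
j=7: u_7=479/600 ∈ [30/43, 38/43) → index 8
j=8: u_8=539/600 ∈ [38/43, 1) → index 9
j=9: u_9=599/600 ∈ [38/43, 1) → index 9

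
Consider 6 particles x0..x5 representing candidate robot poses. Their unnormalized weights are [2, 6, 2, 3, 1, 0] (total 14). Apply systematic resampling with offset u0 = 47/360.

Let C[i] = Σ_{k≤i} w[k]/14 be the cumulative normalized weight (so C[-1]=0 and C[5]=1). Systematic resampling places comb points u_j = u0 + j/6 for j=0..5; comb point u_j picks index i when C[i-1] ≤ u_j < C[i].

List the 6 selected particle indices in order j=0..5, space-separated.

C = [1/7, 4/7, 5/7, 13/14, 1, 1]
j=0: u_0=47/360 ∈ [0, 1/7) → index 0
j=1: u_1=107/360 ∈ [1/7, 4/7) → index 1
j=2: u_2=167/360 ∈ [1/7, 4/7) → index 1
j=3: u_3=227/360 ∈ [4/7, 5/7) → index 2
j=4: u_4=287/360 ∈ [5/7, 13/14) → index 3
j=5: u_5=347/360 ∈ [13/14, 1) → index 4

0 1 1 2 3 4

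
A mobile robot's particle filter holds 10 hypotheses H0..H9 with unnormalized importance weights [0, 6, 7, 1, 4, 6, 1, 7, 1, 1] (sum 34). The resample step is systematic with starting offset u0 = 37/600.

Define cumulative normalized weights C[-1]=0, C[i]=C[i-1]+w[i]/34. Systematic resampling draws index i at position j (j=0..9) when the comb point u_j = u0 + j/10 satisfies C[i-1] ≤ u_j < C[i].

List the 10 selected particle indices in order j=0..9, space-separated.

1 1 2 2 4 5 5 7 7 8

C = [0, 3/17, 13/34, 7/17, 9/17, 12/17, 25/34, 16/17, 33/34, 1]
j=0: u_0=37/600 ∈ [0, 3/17) → index 1
j=1: u_1=97/600 ∈ [0, 3/17) → index 1
j=2: u_2=157/600 ∈ [3/17, 13/34) → index 2
j=3: u_3=217/600 ∈ [3/17, 13/34) → index 2
j=4: u_4=277/600 ∈ [7/17, 9/17) → index 4
j=5: u_5=337/600 ∈ [9/17, 12/17) → index 5
j=6: u_6=397/600 ∈ [9/17, 12/17) → index 5
j=7: u_7=457/600 ∈ [25/34, 16/17) → index 7
j=8: u_8=517/600 ∈ [25/34, 16/17) → index 7
j=9: u_9=577/600 ∈ [16/17, 33/34) → index 8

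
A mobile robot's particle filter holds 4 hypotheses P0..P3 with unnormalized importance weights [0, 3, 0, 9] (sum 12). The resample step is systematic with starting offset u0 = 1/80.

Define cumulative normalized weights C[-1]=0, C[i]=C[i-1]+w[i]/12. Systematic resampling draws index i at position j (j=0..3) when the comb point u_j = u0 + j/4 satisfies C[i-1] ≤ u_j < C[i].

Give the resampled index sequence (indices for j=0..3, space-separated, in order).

1 3 3 3

C = [0, 1/4, 1/4, 1]
j=0: u_0=1/80 ∈ [0, 1/4) → index 1
j=1: u_1=21/80 ∈ [1/4, 1) → index 3
j=2: u_2=41/80 ∈ [1/4, 1) → index 3
j=3: u_3=61/80 ∈ [1/4, 1) → index 3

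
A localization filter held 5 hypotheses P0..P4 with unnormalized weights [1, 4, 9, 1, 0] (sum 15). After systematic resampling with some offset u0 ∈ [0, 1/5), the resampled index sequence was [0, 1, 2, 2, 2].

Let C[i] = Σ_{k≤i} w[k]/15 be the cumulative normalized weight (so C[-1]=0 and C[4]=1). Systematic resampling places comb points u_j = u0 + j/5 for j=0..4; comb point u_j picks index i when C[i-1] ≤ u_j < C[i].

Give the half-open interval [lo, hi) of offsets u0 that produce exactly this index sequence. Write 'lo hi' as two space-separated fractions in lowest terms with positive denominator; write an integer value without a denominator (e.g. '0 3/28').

0 1/15

C = [1/15, 1/3, 14/15, 1, 1]
j=0 picked index 0: u0 ∈ [0, 1/15)
j=1 picked index 1: u0 ∈ [-2/15, 2/15)
j=2 picked index 2: u0 ∈ [-1/15, 8/15)
j=3 picked index 2: u0 ∈ [-4/15, 1/3)
j=4 picked index 2: u0 ∈ [-7/15, 2/15)
intersection: [0, 1/15)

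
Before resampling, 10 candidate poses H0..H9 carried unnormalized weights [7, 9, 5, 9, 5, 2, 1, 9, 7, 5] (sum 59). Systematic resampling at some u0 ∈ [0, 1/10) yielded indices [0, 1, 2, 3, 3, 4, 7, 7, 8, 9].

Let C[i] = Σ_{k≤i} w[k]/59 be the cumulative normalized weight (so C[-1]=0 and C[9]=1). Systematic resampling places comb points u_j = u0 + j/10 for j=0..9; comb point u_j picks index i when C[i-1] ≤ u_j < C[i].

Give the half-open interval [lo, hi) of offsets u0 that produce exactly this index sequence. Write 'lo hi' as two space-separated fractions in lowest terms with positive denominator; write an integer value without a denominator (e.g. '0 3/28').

21/295 11/118

C = [7/59, 16/59, 21/59, 30/59, 35/59, 37/59, 38/59, 47/59, 54/59, 1]
j=0 picked index 0: u0 ∈ [0, 7/59)
j=1 picked index 1: u0 ∈ [11/590, 101/590)
j=2 picked index 2: u0 ∈ [21/295, 46/295)
j=3 picked index 3: u0 ∈ [33/590, 123/590)
j=4 picked index 3: u0 ∈ [-13/295, 32/295)
j=5 picked index 4: u0 ∈ [1/118, 11/118)
j=6 picked index 7: u0 ∈ [13/295, 58/295)
j=7 picked index 7: u0 ∈ [-33/590, 57/590)
j=8 picked index 8: u0 ∈ [-1/295, 34/295)
j=9 picked index 9: u0 ∈ [9/590, 1/10)
intersection: [21/295, 11/118)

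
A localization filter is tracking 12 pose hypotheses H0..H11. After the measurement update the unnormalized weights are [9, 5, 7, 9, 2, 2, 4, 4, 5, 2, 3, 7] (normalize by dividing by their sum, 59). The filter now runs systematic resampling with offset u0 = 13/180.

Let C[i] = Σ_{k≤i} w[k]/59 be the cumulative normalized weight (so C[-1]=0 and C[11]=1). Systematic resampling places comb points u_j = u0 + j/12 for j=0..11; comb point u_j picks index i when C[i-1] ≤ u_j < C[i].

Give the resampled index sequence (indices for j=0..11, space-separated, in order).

0 1 2 2 3 3 5 7 8 9 11 11

C = [9/59, 14/59, 21/59, 30/59, 32/59, 34/59, 38/59, 42/59, 47/59, 49/59, 52/59, 1]
j=0: u_0=13/180 ∈ [0, 9/59) → index 0
j=1: u_1=7/45 ∈ [9/59, 14/59) → index 1
j=2: u_2=43/180 ∈ [14/59, 21/59) → index 2
j=3: u_3=29/90 ∈ [14/59, 21/59) → index 2
j=4: u_4=73/180 ∈ [21/59, 30/59) → index 3
j=5: u_5=22/45 ∈ [21/59, 30/59) → index 3
j=6: u_6=103/180 ∈ [32/59, 34/59) → index 5
j=7: u_7=59/90 ∈ [38/59, 42/59) → index 7
j=8: u_8=133/180 ∈ [42/59, 47/59) → index 8
j=9: u_9=37/45 ∈ [47/59, 49/59) → index 9
j=10: u_10=163/180 ∈ [52/59, 1) → index 11
j=11: u_11=89/90 ∈ [52/59, 1) → index 11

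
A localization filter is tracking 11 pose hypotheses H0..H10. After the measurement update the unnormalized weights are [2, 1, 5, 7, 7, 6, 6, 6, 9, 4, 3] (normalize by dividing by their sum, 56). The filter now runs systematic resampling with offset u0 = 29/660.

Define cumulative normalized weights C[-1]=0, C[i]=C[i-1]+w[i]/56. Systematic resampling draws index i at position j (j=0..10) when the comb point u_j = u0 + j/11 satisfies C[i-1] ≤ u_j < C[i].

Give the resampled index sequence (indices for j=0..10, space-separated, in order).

C = [1/28, 3/56, 1/7, 15/56, 11/28, 1/2, 17/28, 5/7, 7/8, 53/56, 1]
j=0: u_0=29/660 ∈ [1/28, 3/56) → index 1
j=1: u_1=89/660 ∈ [3/56, 1/7) → index 2
j=2: u_2=149/660 ∈ [1/7, 15/56) → index 3
j=3: u_3=19/60 ∈ [15/56, 11/28) → index 4
j=4: u_4=269/660 ∈ [11/28, 1/2) → index 5
j=5: u_5=329/660 ∈ [11/28, 1/2) → index 5
j=6: u_6=389/660 ∈ [1/2, 17/28) → index 6
j=7: u_7=449/660 ∈ [17/28, 5/7) → index 7
j=8: u_8=509/660 ∈ [5/7, 7/8) → index 8
j=9: u_9=569/660 ∈ [5/7, 7/8) → index 8
j=10: u_10=629/660 ∈ [53/56, 1) → index 10

1 2 3 4 5 5 6 7 8 8 10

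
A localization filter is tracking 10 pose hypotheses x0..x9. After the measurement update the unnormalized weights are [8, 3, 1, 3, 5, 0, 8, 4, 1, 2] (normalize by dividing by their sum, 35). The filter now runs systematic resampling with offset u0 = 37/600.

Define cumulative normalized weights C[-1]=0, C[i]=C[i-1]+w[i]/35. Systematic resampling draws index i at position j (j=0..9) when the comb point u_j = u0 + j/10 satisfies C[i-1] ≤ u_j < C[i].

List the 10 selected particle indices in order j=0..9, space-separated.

0 0 1 3 4 4 6 6 7 9

C = [8/35, 11/35, 12/35, 3/7, 4/7, 4/7, 4/5, 32/35, 33/35, 1]
j=0: u_0=37/600 ∈ [0, 8/35) → index 0
j=1: u_1=97/600 ∈ [0, 8/35) → index 0
j=2: u_2=157/600 ∈ [8/35, 11/35) → index 1
j=3: u_3=217/600 ∈ [12/35, 3/7) → index 3
j=4: u_4=277/600 ∈ [3/7, 4/7) → index 4
j=5: u_5=337/600 ∈ [3/7, 4/7) → index 4
j=6: u_6=397/600 ∈ [4/7, 4/5) → index 6
j=7: u_7=457/600 ∈ [4/7, 4/5) → index 6
j=8: u_8=517/600 ∈ [4/5, 32/35) → index 7
j=9: u_9=577/600 ∈ [33/35, 1) → index 9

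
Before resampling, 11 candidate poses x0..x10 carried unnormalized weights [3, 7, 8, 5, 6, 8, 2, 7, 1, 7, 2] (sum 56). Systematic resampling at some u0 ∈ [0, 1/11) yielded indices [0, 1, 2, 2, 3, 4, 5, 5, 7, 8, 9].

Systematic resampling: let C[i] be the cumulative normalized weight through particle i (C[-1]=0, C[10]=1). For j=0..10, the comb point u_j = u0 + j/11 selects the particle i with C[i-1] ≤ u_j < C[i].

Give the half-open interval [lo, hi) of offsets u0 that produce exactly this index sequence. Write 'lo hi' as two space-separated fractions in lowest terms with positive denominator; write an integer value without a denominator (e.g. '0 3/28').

C = [3/56, 5/28, 9/28, 23/56, 29/56, 37/56, 39/56, 23/28, 47/56, 27/28, 1]
j=0 picked index 0: u0 ∈ [0, 3/56)
j=1 picked index 1: u0 ∈ [-23/616, 27/308)
j=2 picked index 2: u0 ∈ [-1/308, 43/308)
j=3 picked index 2: u0 ∈ [-29/308, 15/308)
j=4 picked index 3: u0 ∈ [-13/308, 29/616)
j=5 picked index 4: u0 ∈ [-27/616, 39/616)
j=6 picked index 5: u0 ∈ [-17/616, 71/616)
j=7 picked index 5: u0 ∈ [-73/616, 15/616)
j=8 picked index 7: u0 ∈ [-19/616, 29/308)
j=9 picked index 8: u0 ∈ [1/308, 13/616)
j=10 picked index 9: u0 ∈ [-43/616, 17/308)
intersection: [1/308, 13/616)

1/308 13/616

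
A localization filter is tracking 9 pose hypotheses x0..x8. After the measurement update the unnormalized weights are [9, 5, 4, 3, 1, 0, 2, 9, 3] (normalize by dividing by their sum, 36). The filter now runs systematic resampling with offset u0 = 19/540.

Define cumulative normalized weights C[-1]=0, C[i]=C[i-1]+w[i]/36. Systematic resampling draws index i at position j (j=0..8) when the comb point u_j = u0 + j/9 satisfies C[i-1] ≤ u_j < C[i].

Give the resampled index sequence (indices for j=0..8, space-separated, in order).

0 0 1 1 2 4 7 7 8

C = [1/4, 7/18, 1/2, 7/12, 11/18, 11/18, 2/3, 11/12, 1]
j=0: u_0=19/540 ∈ [0, 1/4) → index 0
j=1: u_1=79/540 ∈ [0, 1/4) → index 0
j=2: u_2=139/540 ∈ [1/4, 7/18) → index 1
j=3: u_3=199/540 ∈ [1/4, 7/18) → index 1
j=4: u_4=259/540 ∈ [7/18, 1/2) → index 2
j=5: u_5=319/540 ∈ [7/12, 11/18) → index 4
j=6: u_6=379/540 ∈ [2/3, 11/12) → index 7
j=7: u_7=439/540 ∈ [2/3, 11/12) → index 7
j=8: u_8=499/540 ∈ [11/12, 1) → index 8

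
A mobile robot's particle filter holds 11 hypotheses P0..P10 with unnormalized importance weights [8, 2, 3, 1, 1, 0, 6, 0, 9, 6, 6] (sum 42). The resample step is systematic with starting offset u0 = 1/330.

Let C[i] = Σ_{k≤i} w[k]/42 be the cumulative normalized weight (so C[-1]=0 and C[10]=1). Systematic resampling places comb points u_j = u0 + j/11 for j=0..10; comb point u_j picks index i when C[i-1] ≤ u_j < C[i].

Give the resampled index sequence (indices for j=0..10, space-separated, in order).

0 0 0 2 6 6 8 8 9 9 10

C = [4/21, 5/21, 13/42, 1/3, 5/14, 5/14, 1/2, 1/2, 5/7, 6/7, 1]
j=0: u_0=1/330 ∈ [0, 4/21) → index 0
j=1: u_1=31/330 ∈ [0, 4/21) → index 0
j=2: u_2=61/330 ∈ [0, 4/21) → index 0
j=3: u_3=91/330 ∈ [5/21, 13/42) → index 2
j=4: u_4=11/30 ∈ [5/14, 1/2) → index 6
j=5: u_5=151/330 ∈ [5/14, 1/2) → index 6
j=6: u_6=181/330 ∈ [1/2, 5/7) → index 8
j=7: u_7=211/330 ∈ [1/2, 5/7) → index 8
j=8: u_8=241/330 ∈ [5/7, 6/7) → index 9
j=9: u_9=271/330 ∈ [5/7, 6/7) → index 9
j=10: u_10=301/330 ∈ [6/7, 1) → index 10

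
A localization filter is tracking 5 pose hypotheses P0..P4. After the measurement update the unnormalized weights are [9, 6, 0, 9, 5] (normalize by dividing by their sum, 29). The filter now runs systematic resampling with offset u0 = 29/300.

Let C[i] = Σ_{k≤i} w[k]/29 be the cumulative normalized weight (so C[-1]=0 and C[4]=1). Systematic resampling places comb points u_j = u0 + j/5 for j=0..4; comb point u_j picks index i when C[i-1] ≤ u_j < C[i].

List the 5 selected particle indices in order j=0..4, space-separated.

0 0 1 3 4

C = [9/29, 15/29, 15/29, 24/29, 1]
j=0: u_0=29/300 ∈ [0, 9/29) → index 0
j=1: u_1=89/300 ∈ [0, 9/29) → index 0
j=2: u_2=149/300 ∈ [9/29, 15/29) → index 1
j=3: u_3=209/300 ∈ [15/29, 24/29) → index 3
j=4: u_4=269/300 ∈ [24/29, 1) → index 4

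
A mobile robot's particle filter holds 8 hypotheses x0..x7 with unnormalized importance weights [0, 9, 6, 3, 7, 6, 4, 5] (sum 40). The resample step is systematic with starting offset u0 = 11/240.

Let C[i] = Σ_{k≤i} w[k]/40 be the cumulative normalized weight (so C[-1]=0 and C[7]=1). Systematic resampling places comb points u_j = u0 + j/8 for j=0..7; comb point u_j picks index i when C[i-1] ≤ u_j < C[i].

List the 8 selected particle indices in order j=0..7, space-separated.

C = [0, 9/40, 3/8, 9/20, 5/8, 31/40, 7/8, 1]
j=0: u_0=11/240 ∈ [0, 9/40) → index 1
j=1: u_1=41/240 ∈ [0, 9/40) → index 1
j=2: u_2=71/240 ∈ [9/40, 3/8) → index 2
j=3: u_3=101/240 ∈ [3/8, 9/20) → index 3
j=4: u_4=131/240 ∈ [9/20, 5/8) → index 4
j=5: u_5=161/240 ∈ [5/8, 31/40) → index 5
j=6: u_6=191/240 ∈ [31/40, 7/8) → index 6
j=7: u_7=221/240 ∈ [7/8, 1) → index 7

1 1 2 3 4 5 6 7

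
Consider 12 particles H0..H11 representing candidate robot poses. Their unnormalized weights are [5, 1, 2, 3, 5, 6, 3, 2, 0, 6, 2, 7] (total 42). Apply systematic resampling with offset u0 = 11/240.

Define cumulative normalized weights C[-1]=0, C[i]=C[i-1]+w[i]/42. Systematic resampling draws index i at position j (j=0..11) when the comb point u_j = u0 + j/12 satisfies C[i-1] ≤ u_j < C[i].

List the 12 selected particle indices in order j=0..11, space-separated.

C = [5/42, 1/7, 4/21, 11/42, 8/21, 11/21, 25/42, 9/14, 9/14, 11/14, 5/6, 1]
j=0: u_0=11/240 ∈ [0, 5/42) → index 0
j=1: u_1=31/240 ∈ [5/42, 1/7) → index 1
j=2: u_2=17/80 ∈ [4/21, 11/42) → index 3
j=3: u_3=71/240 ∈ [11/42, 8/21) → index 4
j=4: u_4=91/240 ∈ [11/42, 8/21) → index 4
j=5: u_5=37/80 ∈ [8/21, 11/21) → index 5
j=6: u_6=131/240 ∈ [11/21, 25/42) → index 6
j=7: u_7=151/240 ∈ [25/42, 9/14) → index 7
j=8: u_8=57/80 ∈ [9/14, 11/14) → index 9
j=9: u_9=191/240 ∈ [11/14, 5/6) → index 10
j=10: u_10=211/240 ∈ [5/6, 1) → index 11
j=11: u_11=77/80 ∈ [5/6, 1) → index 11

0 1 3 4 4 5 6 7 9 10 11 11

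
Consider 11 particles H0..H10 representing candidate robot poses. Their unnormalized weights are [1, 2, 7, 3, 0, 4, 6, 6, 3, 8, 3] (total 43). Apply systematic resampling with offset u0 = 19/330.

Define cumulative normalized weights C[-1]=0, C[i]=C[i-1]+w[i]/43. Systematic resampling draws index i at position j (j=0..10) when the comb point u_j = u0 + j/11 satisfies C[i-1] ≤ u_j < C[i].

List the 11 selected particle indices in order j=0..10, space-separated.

1 2 3 5 6 6 7 8 9 9 10

C = [1/43, 3/43, 10/43, 13/43, 13/43, 17/43, 23/43, 29/43, 32/43, 40/43, 1]
j=0: u_0=19/330 ∈ [1/43, 3/43) → index 1
j=1: u_1=49/330 ∈ [3/43, 10/43) → index 2
j=2: u_2=79/330 ∈ [10/43, 13/43) → index 3
j=3: u_3=109/330 ∈ [13/43, 17/43) → index 5
j=4: u_4=139/330 ∈ [17/43, 23/43) → index 6
j=5: u_5=169/330 ∈ [17/43, 23/43) → index 6
j=6: u_6=199/330 ∈ [23/43, 29/43) → index 7
j=7: u_7=229/330 ∈ [29/43, 32/43) → index 8
j=8: u_8=259/330 ∈ [32/43, 40/43) → index 9
j=9: u_9=289/330 ∈ [32/43, 40/43) → index 9
j=10: u_10=29/30 ∈ [40/43, 1) → index 10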